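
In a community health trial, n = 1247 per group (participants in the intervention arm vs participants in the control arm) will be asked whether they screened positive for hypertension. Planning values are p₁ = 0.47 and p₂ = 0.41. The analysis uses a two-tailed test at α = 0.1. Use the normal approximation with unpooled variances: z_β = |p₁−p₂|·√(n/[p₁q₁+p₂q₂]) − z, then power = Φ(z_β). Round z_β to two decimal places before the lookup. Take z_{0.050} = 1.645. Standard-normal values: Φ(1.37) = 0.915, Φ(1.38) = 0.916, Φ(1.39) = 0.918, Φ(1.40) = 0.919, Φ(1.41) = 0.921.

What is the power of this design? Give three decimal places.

z_β = |p₁−p₂|·√(n/[p₁q₁+p₂q₂]) − z_{α/2}
    = 0.06 · √(1247/0.4910) − 1.645
    = 0.06 · 50.3956 − 1.645
    = 3.0237 − 1.645 = 1.3787 → 1.38
Power = Φ(1.38) = 0.916.

Power ≈ 0.916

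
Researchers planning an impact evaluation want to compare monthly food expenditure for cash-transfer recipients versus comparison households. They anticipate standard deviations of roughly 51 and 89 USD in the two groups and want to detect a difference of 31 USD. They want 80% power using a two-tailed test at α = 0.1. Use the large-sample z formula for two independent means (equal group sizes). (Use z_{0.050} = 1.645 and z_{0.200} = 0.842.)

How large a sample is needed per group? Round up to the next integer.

n = (z_{α/2} + z_β)² · (σ₁² + σ₂²) / δ²
  = (1.645 + 0.842)² · (51² + 89² = 10522) / 31²
  = 6.1852 · 10522 / 961
  = 67.72
Round up → n = 68 per group.

n = 68 per group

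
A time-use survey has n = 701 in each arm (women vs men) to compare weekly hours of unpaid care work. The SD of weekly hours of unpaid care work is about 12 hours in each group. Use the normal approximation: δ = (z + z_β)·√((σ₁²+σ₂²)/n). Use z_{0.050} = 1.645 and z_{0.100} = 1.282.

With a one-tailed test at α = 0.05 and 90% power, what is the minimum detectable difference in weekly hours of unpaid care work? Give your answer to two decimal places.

Minimum detectable difference ≈ 1.88 hours

δ = (z_α + z_β) · √((σ₁²+σ₂²)/n)
  = (1.645 + 1.282) · √(288/701)
  = 2.927 · √0.41084
  = 2.927 · 0.6410
  = 1.8761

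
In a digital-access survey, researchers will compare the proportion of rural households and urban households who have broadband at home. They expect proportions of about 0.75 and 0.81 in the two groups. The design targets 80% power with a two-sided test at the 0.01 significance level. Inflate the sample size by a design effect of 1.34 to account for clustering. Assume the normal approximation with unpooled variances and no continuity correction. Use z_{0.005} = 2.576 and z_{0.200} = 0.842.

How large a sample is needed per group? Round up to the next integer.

n = 1485 per group

n = (z_{α/2} + z_β)² · [p₁(1−p₁) + p₂(1−p₂)] / (p₁ − p₂)²
  = (2.576 + 0.842)² · (0.75·0.25 + 0.81·0.19) / (-0.06)²
  = (3.418)² · (0.1875 + 0.1539) / 0.0036
  = 11.6827 · 0.3414 / 0.0036
  = 1107.91
Design effect: 1.34 × 1107.91 = 1484.60.
Round up → n = 1485 per group.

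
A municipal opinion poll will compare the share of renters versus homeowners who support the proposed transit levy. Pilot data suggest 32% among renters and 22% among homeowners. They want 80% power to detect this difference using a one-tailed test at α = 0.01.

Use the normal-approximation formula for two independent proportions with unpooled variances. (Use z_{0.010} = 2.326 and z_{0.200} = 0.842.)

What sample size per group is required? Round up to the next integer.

n = (z_α + z_β)² · [p₁(1−p₁) + p₂(1−p₂)] / (p₁ − p₂)²
  = (2.326 + 0.842)² · (0.32·0.68 + 0.22·0.78) / (0.10)²
  = (3.168)² · (0.2176 + 0.1716) / 0.0100
  = 10.0362 · 0.3892 / 0.0100
  = 390.61
Round up → n = 391 per group.

n = 391 per group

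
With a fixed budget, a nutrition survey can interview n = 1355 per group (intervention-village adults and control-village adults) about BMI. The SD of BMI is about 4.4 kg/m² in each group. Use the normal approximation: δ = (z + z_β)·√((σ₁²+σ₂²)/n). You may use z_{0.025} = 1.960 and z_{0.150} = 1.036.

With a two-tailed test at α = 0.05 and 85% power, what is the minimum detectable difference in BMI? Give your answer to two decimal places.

δ = (z_{α/2} + z_β) · √((σ₁²+σ₂²)/n)
  = (1.960 + 1.036) · √(38.72/1355)
  = 2.996 · √0.02858
  = 2.996 · 0.1690
  = 0.5065

Minimum detectable difference ≈ 0.51 kg/m²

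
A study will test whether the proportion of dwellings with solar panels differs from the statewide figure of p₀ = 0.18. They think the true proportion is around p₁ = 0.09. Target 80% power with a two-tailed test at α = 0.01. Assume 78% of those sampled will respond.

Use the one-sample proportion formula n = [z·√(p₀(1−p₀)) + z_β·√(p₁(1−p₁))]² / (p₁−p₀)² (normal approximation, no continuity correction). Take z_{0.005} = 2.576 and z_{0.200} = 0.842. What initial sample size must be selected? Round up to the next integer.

n = [z_{α/2}·√(p₀q₀) + z_β·√(p₁q₁)]² / (p₁ − p₀)²
  = [2.576·√(0.18·0.82) + 0.842·√(0.09·0.91)]² / (-0.09)²
  = [2.576·0.3842 + 0.842·0.2862]² / 0.0081
  = [1.2306]² / 0.0081
  = 186.97
Adjust for 78% response: 186.97 / 0.78 = 239.70.
Round up → n = 240.

n = 240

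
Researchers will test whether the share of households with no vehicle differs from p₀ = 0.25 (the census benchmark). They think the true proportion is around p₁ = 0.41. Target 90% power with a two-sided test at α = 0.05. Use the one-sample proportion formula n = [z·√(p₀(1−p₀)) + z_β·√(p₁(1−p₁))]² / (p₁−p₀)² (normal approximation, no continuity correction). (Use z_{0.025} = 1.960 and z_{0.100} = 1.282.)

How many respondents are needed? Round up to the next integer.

n = 86

n = [z_{α/2}·√(p₀q₀) + z_β·√(p₁q₁)]² / (p₁ − p₀)²
  = [1.960·√(0.25·0.75) + 1.282·√(0.41·0.59)]² / (0.16)²
  = [1.960·0.4330 + 1.282·0.4918]² / 0.0256
  = [1.4792]² / 0.0256
  = 85.47
Round up → n = 86.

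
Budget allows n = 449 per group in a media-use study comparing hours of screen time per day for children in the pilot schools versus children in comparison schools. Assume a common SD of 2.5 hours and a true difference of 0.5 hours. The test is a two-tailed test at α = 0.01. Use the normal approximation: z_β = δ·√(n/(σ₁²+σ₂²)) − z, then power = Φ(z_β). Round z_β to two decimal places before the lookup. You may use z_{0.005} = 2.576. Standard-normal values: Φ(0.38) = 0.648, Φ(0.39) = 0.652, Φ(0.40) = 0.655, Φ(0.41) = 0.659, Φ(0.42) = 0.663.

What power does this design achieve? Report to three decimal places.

Power ≈ 0.663

z_β = δ·√(n/(σ₁²+σ₂²)) − z_{α/2}
    = 0.5 · √(449/12.5) − 2.576
    = 0.5 · 5.99333 − 2.576
    = 2.9967 − 2.576 = 0.4207 → 0.42
Power = Φ(0.42) = 0.663.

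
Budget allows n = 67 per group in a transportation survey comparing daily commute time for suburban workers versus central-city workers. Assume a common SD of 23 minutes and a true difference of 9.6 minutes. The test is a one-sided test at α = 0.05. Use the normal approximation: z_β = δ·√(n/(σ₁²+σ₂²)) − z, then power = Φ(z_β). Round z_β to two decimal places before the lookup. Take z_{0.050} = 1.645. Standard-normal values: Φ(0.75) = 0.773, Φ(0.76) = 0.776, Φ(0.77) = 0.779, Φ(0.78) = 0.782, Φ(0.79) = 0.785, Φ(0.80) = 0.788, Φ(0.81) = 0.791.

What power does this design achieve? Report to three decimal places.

Power ≈ 0.779

z_β = δ·√(n/(σ₁²+σ₂²)) − z_α
    = 9.6 · √(67/1058) − 1.645
    = 9.6 · 0.25165 − 1.645
    = 2.4158 − 1.645 = 0.7708 → 0.77
Power = Φ(0.77) = 0.779.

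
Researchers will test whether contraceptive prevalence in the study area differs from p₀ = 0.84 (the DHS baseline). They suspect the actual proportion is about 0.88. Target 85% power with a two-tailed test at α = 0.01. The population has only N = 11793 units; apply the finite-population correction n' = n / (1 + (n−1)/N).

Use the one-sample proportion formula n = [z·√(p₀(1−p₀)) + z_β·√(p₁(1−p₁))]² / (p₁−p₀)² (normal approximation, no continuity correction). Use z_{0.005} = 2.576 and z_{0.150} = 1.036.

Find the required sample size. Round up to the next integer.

n = 944

n = [z_{α/2}·√(p₀q₀) + z_β·√(p₁q₁)]² / (p₁ − p₀)²
  = [2.576·√(0.84·0.16) + 1.036·√(0.88·0.12)]² / (0.04)²
  = [2.576·0.3666 + 1.036·0.3250]² / 0.0016
  = [1.2810]² / 0.0016
  = 1025.66
Finite-population correction (N = 11793): 1025.66 / (1 + (1025.66 − 1)/11793) = 943.67.
Round up → n = 944.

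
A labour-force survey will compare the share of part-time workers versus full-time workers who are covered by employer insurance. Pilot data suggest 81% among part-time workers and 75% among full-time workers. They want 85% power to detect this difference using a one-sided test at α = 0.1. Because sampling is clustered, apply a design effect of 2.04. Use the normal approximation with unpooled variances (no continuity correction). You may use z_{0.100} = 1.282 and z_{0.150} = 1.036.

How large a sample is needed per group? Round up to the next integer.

n = 1040 per group

n = (z_α + z_β)² · [p₁(1−p₁) + p₂(1−p₂)] / (p₁ − p₂)²
  = (1.282 + 1.036)² · (0.81·0.19 + 0.75·0.25) / (0.06)²
  = (2.318)² · (0.1539 + 0.1875) / 0.0036
  = 5.3731 · 0.3414 / 0.0036
  = 509.55
Design effect: 2.04 × 509.55 = 1039.48.
Round up → n = 1040 per group.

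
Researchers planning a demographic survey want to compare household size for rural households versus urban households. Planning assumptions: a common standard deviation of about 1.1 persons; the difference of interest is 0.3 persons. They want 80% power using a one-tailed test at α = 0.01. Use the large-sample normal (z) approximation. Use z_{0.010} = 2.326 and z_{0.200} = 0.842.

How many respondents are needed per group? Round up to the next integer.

n = (z_α + z_β)² · (σ₁² + σ₂²) / δ²
  = (2.326 + 0.842)² · (2·1.1² = 2.42) / 0.3²
  = 10.0362 · 2.42 / 0.09
  = 269.86
Round up → n = 270 per group.

n = 270 per group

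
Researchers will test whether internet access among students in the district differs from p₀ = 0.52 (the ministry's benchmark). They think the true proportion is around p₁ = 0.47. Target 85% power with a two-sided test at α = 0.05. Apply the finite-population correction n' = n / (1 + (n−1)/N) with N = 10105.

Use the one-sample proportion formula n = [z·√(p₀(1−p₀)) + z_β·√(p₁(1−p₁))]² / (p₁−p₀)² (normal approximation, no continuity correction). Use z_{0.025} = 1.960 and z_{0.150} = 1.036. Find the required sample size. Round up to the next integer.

n = 823

n = [z_{α/2}·√(p₀q₀) + z_β·√(p₁q₁)]² / (p₁ − p₀)²
  = [1.960·√(0.52·0.48) + 1.036·√(0.47·0.53)]² / (-0.05)²
  = [1.960·0.4996 + 1.036·0.4991]² / 0.0025
  = [1.4963]² / 0.0025
  = 895.54
Finite-population correction (N = 10105): 895.54 / (1 + (895.54 − 1)/10105) = 822.71.
Round up → n = 823.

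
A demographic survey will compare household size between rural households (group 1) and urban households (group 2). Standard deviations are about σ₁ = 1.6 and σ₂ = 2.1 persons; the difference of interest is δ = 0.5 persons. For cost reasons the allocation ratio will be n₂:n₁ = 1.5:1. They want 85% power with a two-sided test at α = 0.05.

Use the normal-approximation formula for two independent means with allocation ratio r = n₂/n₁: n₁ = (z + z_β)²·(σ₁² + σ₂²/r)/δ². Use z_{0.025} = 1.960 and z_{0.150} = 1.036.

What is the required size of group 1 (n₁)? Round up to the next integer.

n₁ = 198

n₁ = (z_{α/2} + z_β)² · (σ₁² + σ₂²/r) / δ²
   = (1.960 + 1.036)² · (1.6² + 2.1²/1.5) / 0.5²
   = 8.9760 · (2.56 + 2.94) / 0.25
   = 8.9760 · 5.5 / 0.25
   = 197.47
Round up → n₁ = 198; n₂ = r·n₁ = 1.5 × 198 = 297.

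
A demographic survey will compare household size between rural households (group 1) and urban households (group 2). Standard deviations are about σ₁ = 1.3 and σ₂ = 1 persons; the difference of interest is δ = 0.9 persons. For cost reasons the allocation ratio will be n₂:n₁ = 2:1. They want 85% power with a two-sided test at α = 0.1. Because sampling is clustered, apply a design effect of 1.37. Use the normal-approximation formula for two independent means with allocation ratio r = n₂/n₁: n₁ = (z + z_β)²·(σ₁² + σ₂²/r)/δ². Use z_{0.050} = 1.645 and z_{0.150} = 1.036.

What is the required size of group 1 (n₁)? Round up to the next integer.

n₁ = (z_{α/2} + z_β)² · (σ₁² + σ₂²/r) / δ²
   = (1.645 + 1.036)² · (1.3² + 1²/2) / 0.9²
   = 7.1878 · (1.69 + 0.5) / 0.81
   = 7.1878 · 2.19 / 0.81
   = 19.43
Design effect: 1.37 × 19.43 = 26.62.
Round up → n₁ = 27; n₂ = r·n₁ = 2 × 27 = 54.

n₁ = 27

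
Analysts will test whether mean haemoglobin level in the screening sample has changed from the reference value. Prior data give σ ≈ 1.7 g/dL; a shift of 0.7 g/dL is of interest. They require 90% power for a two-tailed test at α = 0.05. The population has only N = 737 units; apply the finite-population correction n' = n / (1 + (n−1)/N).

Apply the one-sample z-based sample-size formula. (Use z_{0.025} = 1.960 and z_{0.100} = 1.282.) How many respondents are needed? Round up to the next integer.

n = 58

n = (z_{α/2} + z_β)² · σ² / δ²
  = (1.960 + 1.282)² · 1.7² / 0.7²
  = 10.5106 · 2.89 / 0.49
  = 61.99
Finite-population correction (N = 737): 61.99 / (1 + (61.99 − 1)/737) = 57.25.
Round up → n = 58.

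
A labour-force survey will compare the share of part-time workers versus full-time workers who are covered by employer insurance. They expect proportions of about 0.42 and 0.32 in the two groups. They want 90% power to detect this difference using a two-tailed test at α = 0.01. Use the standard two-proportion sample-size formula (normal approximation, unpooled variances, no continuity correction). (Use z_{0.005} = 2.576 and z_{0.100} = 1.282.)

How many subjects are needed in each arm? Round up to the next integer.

n = 687 per group

n = (z_{α/2} + z_β)² · [p₁(1−p₁) + p₂(1−p₂)] / (p₁ − p₂)²
  = (2.576 + 1.282)² · (0.42·0.58 + 0.32·0.68) / (0.10)²
  = (3.858)² · (0.2436 + 0.2176) / 0.0100
  = 14.8842 · 0.4612 / 0.0100
  = 686.46
Round up → n = 687 per group.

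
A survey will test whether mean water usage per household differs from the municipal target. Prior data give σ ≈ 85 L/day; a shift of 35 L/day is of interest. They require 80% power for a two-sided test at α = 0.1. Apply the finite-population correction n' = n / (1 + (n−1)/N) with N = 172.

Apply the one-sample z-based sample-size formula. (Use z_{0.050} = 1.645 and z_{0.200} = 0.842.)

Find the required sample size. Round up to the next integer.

n = (z_{α/2} + z_β)² · σ² / δ²
  = (1.645 + 0.842)² · 85² / 35²
  = 6.1852 · 7225 / 1225
  = 36.48
Finite-population correction (N = 172): 36.48 / (1 + (36.48 − 1)/172) = 30.24.
Round up → n = 31.

n = 31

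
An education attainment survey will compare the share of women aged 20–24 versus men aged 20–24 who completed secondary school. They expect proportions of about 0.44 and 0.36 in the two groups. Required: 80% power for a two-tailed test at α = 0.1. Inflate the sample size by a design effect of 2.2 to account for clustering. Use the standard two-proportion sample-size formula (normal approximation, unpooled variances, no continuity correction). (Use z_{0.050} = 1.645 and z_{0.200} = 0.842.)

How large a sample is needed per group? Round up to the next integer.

n = 1014 per group

n = (z_{α/2} + z_β)² · [p₁(1−p₁) + p₂(1−p₂)] / (p₁ − p₂)²
  = (1.645 + 0.842)² · (0.44·0.56 + 0.36·0.64) / (0.08)²
  = (2.487)² · (0.2464 + 0.2304) / 0.0064
  = 6.1852 · 0.4768 / 0.0064
  = 460.80
Design effect: 2.2 × 460.80 = 1013.75.
Round up → n = 1014 per group.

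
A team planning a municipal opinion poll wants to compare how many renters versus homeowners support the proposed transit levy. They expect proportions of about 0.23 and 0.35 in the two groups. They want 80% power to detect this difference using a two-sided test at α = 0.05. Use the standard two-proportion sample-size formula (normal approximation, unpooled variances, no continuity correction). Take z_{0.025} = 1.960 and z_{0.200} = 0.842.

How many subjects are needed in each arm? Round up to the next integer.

n = (z_{α/2} + z_β)² · [p₁(1−p₁) + p₂(1−p₂)] / (p₁ − p₂)²
  = (1.960 + 0.842)² · (0.23·0.77 + 0.35·0.65) / (-0.12)²
  = (2.802)² · (0.1771 + 0.2275) / 0.0144
  = 7.8512 · 0.4046 / 0.0144
  = 220.60
Round up → n = 221 per group.

n = 221 per group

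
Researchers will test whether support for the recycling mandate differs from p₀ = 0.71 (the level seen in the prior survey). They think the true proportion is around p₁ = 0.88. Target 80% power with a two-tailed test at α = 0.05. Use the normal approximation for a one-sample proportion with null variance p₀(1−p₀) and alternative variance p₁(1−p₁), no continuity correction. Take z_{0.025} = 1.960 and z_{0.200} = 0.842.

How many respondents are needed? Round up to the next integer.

n = 47

n = [z_{α/2}·√(p₀q₀) + z_β·√(p₁q₁)]² / (p₁ − p₀)²
  = [1.960·√(0.71·0.29) + 0.842·√(0.88·0.12)]² / (0.17)²
  = [1.960·0.4538 + 0.842·0.3250]² / 0.0289
  = [1.1630]² / 0.0289
  = 46.80
Round up → n = 47.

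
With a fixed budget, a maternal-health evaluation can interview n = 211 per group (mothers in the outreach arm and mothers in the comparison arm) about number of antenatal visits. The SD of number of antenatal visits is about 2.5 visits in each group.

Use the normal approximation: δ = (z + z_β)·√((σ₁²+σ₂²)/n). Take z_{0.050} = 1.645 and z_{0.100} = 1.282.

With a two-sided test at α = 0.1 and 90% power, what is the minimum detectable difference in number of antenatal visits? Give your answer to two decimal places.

Minimum detectable difference ≈ 0.71 visits

δ = (z_{α/2} + z_β) · √((σ₁²+σ₂²)/n)
  = (1.645 + 1.282) · √(12.5/211)
  = 2.927 · √0.05924
  = 2.927 · 0.2434
  = 0.7124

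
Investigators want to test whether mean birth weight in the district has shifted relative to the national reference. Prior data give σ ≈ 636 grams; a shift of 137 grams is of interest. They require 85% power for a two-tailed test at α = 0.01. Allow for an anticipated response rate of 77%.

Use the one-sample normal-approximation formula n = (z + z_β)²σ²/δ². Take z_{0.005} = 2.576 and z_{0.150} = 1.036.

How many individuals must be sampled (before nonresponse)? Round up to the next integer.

n = (z_{α/2} + z_β)² · σ² / δ²
  = (2.576 + 1.036)² · 636² / 137²
  = 13.0465 · 404496 / 18769
  = 281.17
Adjust for 77% response: 281.17 / 0.77 = 365.16.
Round up → n = 366.

n = 366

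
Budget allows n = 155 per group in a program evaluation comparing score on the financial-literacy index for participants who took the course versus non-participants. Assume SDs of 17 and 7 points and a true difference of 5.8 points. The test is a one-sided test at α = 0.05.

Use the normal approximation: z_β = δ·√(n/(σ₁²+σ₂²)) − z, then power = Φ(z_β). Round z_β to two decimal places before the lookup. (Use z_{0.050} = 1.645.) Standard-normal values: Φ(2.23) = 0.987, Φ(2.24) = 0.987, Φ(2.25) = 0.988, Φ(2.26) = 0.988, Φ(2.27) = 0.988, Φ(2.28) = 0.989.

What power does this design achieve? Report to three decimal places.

Power ≈ 0.989

z_β = δ·√(n/(σ₁²+σ₂²)) − z_α
    = 5.8 · √(155/338) − 1.645
    = 5.8 · 0.67719 − 1.645
    = 3.9277 − 1.645 = 2.2827 → 2.28
Power = Φ(2.28) = 0.989.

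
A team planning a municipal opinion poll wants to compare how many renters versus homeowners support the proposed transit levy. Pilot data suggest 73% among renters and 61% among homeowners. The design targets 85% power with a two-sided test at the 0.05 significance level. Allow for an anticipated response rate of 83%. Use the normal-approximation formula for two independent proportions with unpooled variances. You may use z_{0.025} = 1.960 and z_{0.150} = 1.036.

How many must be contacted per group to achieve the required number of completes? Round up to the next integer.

n = (z_{α/2} + z_β)² · [p₁(1−p₁) + p₂(1−p₂)] / (p₁ − p₂)²
  = (1.960 + 1.036)² · (0.73·0.27 + 0.61·0.39) / (0.12)²
  = (2.996)² · (0.1971 + 0.2379) / 0.0144
  = 8.9760 · 0.4350 / 0.0144
  = 271.15
Adjust for 83% response: 271.15 / 0.83 = 326.69.
Round up → n = 327 per group.

n = 327 per group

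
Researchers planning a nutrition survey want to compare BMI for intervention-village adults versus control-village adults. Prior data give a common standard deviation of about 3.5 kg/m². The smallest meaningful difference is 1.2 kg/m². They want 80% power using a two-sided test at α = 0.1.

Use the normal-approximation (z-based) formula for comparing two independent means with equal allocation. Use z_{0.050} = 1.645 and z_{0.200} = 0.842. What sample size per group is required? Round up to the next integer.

n = (z_{α/2} + z_β)² · (σ₁² + σ₂²) / δ²
  = (1.645 + 0.842)² · (2·3.5² = 24.5) / 1.2²
  = 6.1852 · 24.5 / 1.44
  = 105.23
Round up → n = 106 per group.

n = 106 per group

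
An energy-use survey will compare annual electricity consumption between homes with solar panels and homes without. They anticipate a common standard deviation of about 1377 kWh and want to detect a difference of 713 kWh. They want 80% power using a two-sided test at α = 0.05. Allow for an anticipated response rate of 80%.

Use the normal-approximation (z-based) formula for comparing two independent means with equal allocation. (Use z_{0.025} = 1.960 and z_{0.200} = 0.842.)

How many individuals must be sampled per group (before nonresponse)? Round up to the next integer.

n = 74 per group

n = (z_{α/2} + z_β)² · (σ₁² + σ₂²) / δ²
  = (1.960 + 0.842)² · (2·1377² = 3792258) / 713²
  = 7.8512 · 3792258 / 508369
  = 58.57
Adjust for 80% response: 58.57 / 0.80 = 73.21.
Round up → n = 74 per group.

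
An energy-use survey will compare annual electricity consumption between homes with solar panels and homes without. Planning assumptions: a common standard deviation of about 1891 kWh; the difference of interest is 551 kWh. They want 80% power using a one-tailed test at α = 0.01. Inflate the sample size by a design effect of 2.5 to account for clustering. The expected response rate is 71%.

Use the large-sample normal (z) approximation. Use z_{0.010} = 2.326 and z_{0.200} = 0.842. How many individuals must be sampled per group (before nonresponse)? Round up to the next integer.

n = 833 per group

n = (z_α + z_β)² · (σ₁² + σ₂²) / δ²
  = (2.326 + 0.842)² · (2·1891² = 7151762) / 551²
  = 10.0362 · 7151762 / 303601
  = 236.42
Design effect: 2.5 × 236.42 = 591.04.
Adjust for 71% response: 591.04 / 0.71 = 832.46.
Round up → n = 833 per group.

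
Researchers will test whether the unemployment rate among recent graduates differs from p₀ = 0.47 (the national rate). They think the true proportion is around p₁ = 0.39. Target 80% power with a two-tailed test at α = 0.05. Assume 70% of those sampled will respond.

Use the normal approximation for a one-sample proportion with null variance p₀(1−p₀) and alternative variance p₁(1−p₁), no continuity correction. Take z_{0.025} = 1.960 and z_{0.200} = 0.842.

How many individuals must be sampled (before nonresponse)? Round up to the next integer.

n = [z_{α/2}·√(p₀q₀) + z_β·√(p₁q₁)]² / (p₁ − p₀)²
  = [1.960·√(0.47·0.53) + 0.842·√(0.39·0.61)]² / (-0.08)²
  = [1.960·0.4991 + 0.842·0.4877]² / 0.0064
  = [1.3889]² / 0.0064
  = 301.42
Adjust for 70% response: 301.42 / 0.70 = 430.60.
Round up → n = 431.

n = 431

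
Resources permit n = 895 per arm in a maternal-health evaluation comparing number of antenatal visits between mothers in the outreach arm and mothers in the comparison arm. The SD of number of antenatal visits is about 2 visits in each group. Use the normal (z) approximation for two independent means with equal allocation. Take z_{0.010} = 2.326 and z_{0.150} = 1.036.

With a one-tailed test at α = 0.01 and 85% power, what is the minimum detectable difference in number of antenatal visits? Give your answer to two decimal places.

δ = (z_α + z_β) · √((σ₁²+σ₂²)/n)
  = (2.326 + 1.036) · √(8/895)
  = 3.362 · √0.00894
  = 3.362 · 0.0945
  = 0.3179

Minimum detectable difference ≈ 0.32 visits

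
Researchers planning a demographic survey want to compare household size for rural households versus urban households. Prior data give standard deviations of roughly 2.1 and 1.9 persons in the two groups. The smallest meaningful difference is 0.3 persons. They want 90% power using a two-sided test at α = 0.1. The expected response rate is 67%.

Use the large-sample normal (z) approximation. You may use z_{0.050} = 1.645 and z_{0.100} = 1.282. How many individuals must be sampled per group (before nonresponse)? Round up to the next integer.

n = 1140 per group

n = (z_{α/2} + z_β)² · (σ₁² + σ₂²) / δ²
  = (1.645 + 1.282)² · (2.1² + 1.9² = 8.02) / 0.3²
  = 8.5673 · 8.02 / 0.09
  = 763.44
Adjust for 67% response: 763.44 / 0.67 = 1139.47.
Round up → n = 1140 per group.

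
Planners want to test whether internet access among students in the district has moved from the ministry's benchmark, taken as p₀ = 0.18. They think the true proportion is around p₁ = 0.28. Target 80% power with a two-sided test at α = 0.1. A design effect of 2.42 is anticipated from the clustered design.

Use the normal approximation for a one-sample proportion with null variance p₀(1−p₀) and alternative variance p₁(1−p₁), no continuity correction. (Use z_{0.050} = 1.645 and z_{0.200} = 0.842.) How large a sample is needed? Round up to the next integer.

n = 247

n = [z_{α/2}·√(p₀q₀) + z_β·√(p₁q₁)]² / (p₁ − p₀)²
  = [1.645·√(0.18·0.82) + 0.842·√(0.28·0.72)]² / (0.10)²
  = [1.645·0.3842 + 0.842·0.4490]² / 0.0100
  = [1.0100]² / 0.0100
  = 102.02
Design effect: 2.42 × 102.02 = 246.89.
Round up → n = 247.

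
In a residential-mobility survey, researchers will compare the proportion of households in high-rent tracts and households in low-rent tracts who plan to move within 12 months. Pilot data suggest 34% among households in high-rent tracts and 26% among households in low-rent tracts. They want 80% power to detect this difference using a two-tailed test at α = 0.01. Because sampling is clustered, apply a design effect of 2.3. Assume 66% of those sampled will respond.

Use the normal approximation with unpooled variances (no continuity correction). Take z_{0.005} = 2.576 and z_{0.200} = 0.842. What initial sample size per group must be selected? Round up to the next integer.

n = (z_{α/2} + z_β)² · [p₁(1−p₁) + p₂(1−p₂)] / (p₁ − p₂)²
  = (2.576 + 0.842)² · (0.34·0.66 + 0.26·0.74) / (0.08)²
  = (3.418)² · (0.2244 + 0.1924) / 0.0064
  = 11.6827 · 0.4168 / 0.0064
  = 760.84
Design effect: 2.3 × 760.84 = 1749.93.
Adjust for 66% response: 1749.93 / 0.66 = 2651.40.
Round up → n = 2652 per group.

n = 2652 per group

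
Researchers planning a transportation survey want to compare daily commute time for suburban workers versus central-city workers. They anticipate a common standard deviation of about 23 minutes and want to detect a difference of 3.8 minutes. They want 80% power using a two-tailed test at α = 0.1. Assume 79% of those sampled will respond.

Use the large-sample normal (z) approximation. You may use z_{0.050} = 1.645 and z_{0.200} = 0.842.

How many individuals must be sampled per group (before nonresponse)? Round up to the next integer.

n = (z_{α/2} + z_β)² · (σ₁² + σ₂²) / δ²
  = (1.645 + 0.842)² · (2·23² = 1058) / 3.8²
  = 6.1852 · 1058 / 14.44
  = 453.18
Adjust for 79% response: 453.18 / 0.79 = 573.64.
Round up → n = 574 per group.

n = 574 per group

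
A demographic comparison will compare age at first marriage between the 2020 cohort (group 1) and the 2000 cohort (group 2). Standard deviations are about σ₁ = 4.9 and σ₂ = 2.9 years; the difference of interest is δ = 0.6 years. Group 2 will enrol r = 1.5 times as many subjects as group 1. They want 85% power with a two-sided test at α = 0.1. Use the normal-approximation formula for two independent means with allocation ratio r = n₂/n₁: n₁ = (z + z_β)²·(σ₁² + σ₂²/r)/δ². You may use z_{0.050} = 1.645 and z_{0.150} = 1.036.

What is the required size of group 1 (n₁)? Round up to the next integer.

n₁ = 592

n₁ = (z_{α/2} + z_β)² · (σ₁² + σ₂²/r) / δ²
   = (1.645 + 1.036)² · (4.9² + 2.9²/1.5) / 0.6²
   = 7.1878 · (24.01 + 5.6067) / 0.36
   = 7.1878 · 29.6167 / 0.36
   = 591.33
Round up → n₁ = 592; n₂ = r·n₁ = 1.5 × 592 = 888.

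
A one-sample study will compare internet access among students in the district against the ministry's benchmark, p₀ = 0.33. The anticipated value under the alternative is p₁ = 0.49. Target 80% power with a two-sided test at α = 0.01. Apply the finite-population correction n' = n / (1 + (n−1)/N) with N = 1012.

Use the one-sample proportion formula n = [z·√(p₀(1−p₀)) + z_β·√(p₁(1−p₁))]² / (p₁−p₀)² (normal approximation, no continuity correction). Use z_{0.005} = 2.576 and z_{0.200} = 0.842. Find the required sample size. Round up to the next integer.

n = [z_{α/2}·√(p₀q₀) + z_β·√(p₁q₁)]² / (p₁ − p₀)²
  = [2.576·√(0.33·0.67) + 0.842·√(0.49·0.51)]² / (0.16)²
  = [2.576·0.4702 + 0.842·0.4999]² / 0.0256
  = [1.6322]² / 0.0256
  = 104.06
Finite-population correction (N = 1012): 104.06 / (1 + (104.06 − 1)/1012) = 94.45.
Round up → n = 95.

n = 95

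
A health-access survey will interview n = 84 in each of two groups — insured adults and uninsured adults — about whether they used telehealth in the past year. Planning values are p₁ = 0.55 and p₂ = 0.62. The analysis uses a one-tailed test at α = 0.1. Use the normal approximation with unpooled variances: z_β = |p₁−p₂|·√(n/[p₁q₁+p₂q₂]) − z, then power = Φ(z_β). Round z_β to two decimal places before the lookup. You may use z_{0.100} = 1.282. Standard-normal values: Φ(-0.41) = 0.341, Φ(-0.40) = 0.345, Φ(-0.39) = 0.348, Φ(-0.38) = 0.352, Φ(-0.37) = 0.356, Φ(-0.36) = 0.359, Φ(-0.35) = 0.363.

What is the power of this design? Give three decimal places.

z_β = |p₁−p₂|·√(n/[p₁q₁+p₂q₂]) − z_α
    = 0.07 · √(84/0.4831) − 1.282
    = 0.07 · 13.1862 − 1.282
    = 0.9230 − 1.282 = -0.3590 → -0.36
Power = Φ(-0.36) = 0.359.

Power ≈ 0.359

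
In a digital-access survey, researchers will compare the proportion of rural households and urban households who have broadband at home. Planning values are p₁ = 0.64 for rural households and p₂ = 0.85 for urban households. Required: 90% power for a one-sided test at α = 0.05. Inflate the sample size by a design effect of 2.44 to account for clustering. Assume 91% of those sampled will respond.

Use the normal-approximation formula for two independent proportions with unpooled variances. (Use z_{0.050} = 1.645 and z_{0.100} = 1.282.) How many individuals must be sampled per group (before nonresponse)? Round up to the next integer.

n = (z_α + z_β)² · [p₁(1−p₁) + p₂(1−p₂)] / (p₁ − p₂)²
  = (1.645 + 1.282)² · (0.64·0.36 + 0.85·0.15) / (-0.21)²
  = (2.927)² · (0.2304 + 0.1275) / 0.0441
  = 8.5673 · 0.3579 / 0.0441
  = 69.53
Design effect: 2.44 × 69.53 = 169.65.
Adjust for 91% response: 169.65 / 0.91 = 186.43.
Round up → n = 187 per group.

n = 187 per group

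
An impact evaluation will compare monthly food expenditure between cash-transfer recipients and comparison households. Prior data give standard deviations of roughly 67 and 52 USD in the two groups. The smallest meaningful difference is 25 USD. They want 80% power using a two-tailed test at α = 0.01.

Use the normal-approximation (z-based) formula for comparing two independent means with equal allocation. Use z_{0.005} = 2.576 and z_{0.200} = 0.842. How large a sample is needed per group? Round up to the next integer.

n = (z_{α/2} + z_β)² · (σ₁² + σ₂²) / δ²
  = (2.576 + 0.842)² · (67² + 52² = 7193) / 25²
  = 11.6827 · 7193 / 625
  = 134.45
Round up → n = 135 per group.

n = 135 per group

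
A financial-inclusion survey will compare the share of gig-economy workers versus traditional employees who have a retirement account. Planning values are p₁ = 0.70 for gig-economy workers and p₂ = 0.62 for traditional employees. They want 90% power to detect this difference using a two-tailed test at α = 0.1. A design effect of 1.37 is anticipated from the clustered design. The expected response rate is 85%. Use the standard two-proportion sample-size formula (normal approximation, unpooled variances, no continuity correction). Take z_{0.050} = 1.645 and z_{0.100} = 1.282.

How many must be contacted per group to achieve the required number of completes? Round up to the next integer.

n = (z_{α/2} + z_β)² · [p₁(1−p₁) + p₂(1−p₂)] / (p₁ − p₂)²
  = (1.645 + 1.282)² · (0.70·0.30 + 0.62·0.38) / (0.08)²
  = (2.927)² · (0.2100 + 0.2356) / 0.0064
  = 8.5673 · 0.4456 / 0.0064
  = 596.50
Design effect: 1.37 × 596.50 = 817.21.
Adjust for 85% response: 817.21 / 0.85 = 961.42.
Round up → n = 962 per group.

n = 962 per group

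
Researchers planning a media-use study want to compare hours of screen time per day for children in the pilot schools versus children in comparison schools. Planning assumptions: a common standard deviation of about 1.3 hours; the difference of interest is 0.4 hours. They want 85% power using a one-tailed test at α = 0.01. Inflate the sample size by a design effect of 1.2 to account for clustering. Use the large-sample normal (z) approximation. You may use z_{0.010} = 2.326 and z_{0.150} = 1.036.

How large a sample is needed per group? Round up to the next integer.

n = (z_α + z_β)² · (σ₁² + σ₂²) / δ²
  = (2.326 + 1.036)² · (2·1.3² = 3.38) / 0.4²
  = 11.3030 · 3.38 / 0.16
  = 238.78
Design effect: 1.2 × 238.78 = 286.53.
Round up → n = 287 per group.

n = 287 per group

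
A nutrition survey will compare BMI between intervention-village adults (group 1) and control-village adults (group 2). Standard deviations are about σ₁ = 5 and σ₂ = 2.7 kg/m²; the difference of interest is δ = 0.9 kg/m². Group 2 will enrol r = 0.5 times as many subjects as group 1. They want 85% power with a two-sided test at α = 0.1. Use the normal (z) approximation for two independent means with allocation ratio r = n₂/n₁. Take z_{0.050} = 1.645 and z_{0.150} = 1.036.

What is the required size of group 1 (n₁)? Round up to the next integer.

n₁ = (z_{α/2} + z_β)² · (σ₁² + σ₂²/r) / δ²
   = (1.645 + 1.036)² · (5² + 2.7²/0.5) / 0.9²
   = 7.1878 · (25 + 14.58) / 0.81
   = 7.1878 · 39.58 / 0.81
   = 351.22
Round up → n₁ = 352; n₂ = r·n₁ = 0.5 × 352 = 176.

n₁ = 352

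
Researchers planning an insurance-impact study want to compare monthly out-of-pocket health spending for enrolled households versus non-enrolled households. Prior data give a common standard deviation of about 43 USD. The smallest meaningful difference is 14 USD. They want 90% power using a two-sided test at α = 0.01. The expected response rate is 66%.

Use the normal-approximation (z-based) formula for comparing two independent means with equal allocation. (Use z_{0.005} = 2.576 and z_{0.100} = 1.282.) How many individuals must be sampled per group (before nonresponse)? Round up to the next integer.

n = 426 per group

n = (z_{α/2} + z_β)² · (σ₁² + σ₂²) / δ²
  = (2.576 + 1.282)² · (2·43² = 3698) / 14²
  = 14.8842 · 3698 / 196
  = 280.82
Adjust for 66% response: 280.82 / 0.66 = 425.49.
Round up → n = 426 per group.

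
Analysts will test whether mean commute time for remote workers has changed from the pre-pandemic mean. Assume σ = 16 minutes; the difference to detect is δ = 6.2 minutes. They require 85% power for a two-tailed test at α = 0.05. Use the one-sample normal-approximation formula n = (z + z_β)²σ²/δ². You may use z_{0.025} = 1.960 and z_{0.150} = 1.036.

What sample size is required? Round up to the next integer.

n = 60

n = (z_{α/2} + z_β)² · σ² / δ²
  = (1.960 + 1.036)² · 16² / 6.2²
  = 8.9760 · 256 / 38.44
  = 59.78
Round up → n = 60.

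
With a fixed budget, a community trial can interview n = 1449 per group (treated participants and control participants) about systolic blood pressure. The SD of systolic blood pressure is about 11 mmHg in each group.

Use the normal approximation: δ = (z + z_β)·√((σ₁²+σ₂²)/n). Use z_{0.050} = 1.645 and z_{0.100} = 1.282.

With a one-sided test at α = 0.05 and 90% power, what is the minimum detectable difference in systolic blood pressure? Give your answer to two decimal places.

δ = (z_α + z_β) · √((σ₁²+σ₂²)/n)
  = (1.645 + 1.282) · √(242/1449)
  = 2.927 · √0.16701
  = 2.927 · 0.4087
  = 1.1962

Minimum detectable difference ≈ 1.20 mmHg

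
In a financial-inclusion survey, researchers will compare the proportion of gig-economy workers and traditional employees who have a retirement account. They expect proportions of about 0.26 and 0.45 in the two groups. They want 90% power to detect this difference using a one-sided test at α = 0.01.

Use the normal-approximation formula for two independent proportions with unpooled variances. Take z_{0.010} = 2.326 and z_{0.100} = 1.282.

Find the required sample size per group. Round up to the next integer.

n = (z_α + z_β)² · [p₁(1−p₁) + p₂(1−p₂)] / (p₁ − p₂)²
  = (2.326 + 1.282)² · (0.26·0.74 + 0.45·0.55) / (-0.19)²
  = (3.608)² · (0.1924 + 0.2475) / 0.0361
  = 13.0177 · 0.4399 / 0.0361
  = 158.63
Round up → n = 159 per group.

n = 159 per group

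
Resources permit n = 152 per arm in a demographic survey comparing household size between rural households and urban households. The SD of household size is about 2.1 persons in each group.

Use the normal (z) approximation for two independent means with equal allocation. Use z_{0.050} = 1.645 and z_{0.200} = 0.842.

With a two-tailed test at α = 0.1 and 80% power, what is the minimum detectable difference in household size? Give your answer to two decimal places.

Minimum detectable difference ≈ 0.60 persons

δ = (z_{α/2} + z_β) · √((σ₁²+σ₂²)/n)
  = (1.645 + 0.842) · √(8.82/152)
  = 2.487 · √0.05803
  = 2.487 · 0.2409
  = 0.5991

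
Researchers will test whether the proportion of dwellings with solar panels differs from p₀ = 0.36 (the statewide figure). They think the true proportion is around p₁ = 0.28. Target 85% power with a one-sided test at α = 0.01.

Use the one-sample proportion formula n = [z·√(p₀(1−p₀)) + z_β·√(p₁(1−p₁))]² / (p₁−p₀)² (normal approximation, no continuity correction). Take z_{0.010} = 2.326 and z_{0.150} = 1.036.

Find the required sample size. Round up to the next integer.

n = [z_α·√(p₀q₀) + z_β·√(p₁q₁)]² / (p₁ − p₀)²
  = [2.326·√(0.36·0.64) + 1.036·√(0.28·0.72)]² / (-0.08)²
  = [2.326·0.4800 + 1.036·0.4490]² / 0.0064
  = [1.5816]² / 0.0064
  = 390.87
Round up → n = 391.

n = 391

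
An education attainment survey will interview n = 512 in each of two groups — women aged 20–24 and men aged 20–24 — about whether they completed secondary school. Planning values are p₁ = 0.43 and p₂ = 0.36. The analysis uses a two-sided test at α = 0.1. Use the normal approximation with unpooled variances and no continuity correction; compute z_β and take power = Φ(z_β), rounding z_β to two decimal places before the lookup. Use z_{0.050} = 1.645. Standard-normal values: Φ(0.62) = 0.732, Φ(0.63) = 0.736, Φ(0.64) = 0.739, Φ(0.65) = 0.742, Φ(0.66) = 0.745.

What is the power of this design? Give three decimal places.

z_β = |p₁−p₂|·√(n/[p₁q₁+p₂q₂]) − z_{α/2}
    = 0.07 · √(512/0.4755) − 1.645
    = 0.07 · 32.8140 − 1.645
    = 2.2970 − 1.645 = 0.6520 → 0.65
Power = Φ(0.65) = 0.742.

Power ≈ 0.742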